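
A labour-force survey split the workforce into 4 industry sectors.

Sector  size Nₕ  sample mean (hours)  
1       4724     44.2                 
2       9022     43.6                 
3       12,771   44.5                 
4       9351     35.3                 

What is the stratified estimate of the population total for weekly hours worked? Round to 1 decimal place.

1: 4724·44.2 = 208800.8
2: 9022·43.6 = 393359.2
3: 12771·44.5 = 568309.5
4: 9351·35.3 = 330090.3
τ̂ = Σ Nₕx̄ₕ = 1500559.8.

1500559.8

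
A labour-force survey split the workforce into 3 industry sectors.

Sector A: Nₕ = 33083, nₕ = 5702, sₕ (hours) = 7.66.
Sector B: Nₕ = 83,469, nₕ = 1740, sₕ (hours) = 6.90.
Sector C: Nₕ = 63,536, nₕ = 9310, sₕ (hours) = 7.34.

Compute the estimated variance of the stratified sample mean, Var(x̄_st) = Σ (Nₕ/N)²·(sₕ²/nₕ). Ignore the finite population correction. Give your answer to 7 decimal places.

N = 180088. Term for each stratum: Wₕ²sₕ²/nₕ.
Var(x̄_st) = 0.0003472726 + 0.0058780030 + 0.0007202987 = 0.0069455743 → 0.0069456.

0.0069456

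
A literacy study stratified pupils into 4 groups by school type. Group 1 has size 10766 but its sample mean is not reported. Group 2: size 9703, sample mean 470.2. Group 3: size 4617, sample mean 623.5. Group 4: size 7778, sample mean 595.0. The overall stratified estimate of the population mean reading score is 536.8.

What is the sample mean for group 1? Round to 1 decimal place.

517.6

N = 10766 + 9703 + 4617 + 7778 = 32864.
Overall total = μ·N = 536.8·32864 = 17641395.2.
Subtract the known strata: 9703·470.2 + 4617·623.5 + 7778·595.0 = 12068960.1.
Remaining total for group 1: 17641395.2 − 12068960.1 = 5572435.1.
Divide by its size: 5572435.1 / 10766 = 517.596... → 517.6.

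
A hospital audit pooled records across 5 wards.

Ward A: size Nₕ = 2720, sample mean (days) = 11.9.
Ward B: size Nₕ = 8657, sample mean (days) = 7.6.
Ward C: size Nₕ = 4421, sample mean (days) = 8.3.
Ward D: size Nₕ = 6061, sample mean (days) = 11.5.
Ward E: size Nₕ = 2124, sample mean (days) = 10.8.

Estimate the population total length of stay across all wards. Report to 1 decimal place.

227496.2

A: 2720·11.9 = 32368
B: 8657·7.6 = 65793.2
C: 4421·8.3 = 36694.3
D: 6061·11.5 = 69701.5
E: 2124·10.8 = 22939.2
τ̂ = Σ Nₕx̄ₕ = 227496.2.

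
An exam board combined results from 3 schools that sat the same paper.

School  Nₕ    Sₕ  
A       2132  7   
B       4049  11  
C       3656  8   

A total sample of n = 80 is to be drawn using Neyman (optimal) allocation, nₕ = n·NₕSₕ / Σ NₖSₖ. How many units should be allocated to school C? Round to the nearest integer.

A: NₕSₕ = 2132·7 = 14924
B: NₕSₕ = 4049·11 = 44539
C: NₕSₕ = 3656·8 = 29248
Σ NₕSₕ = 88711.
n_C = 80·29248/88711 = 26.376... → 26.

26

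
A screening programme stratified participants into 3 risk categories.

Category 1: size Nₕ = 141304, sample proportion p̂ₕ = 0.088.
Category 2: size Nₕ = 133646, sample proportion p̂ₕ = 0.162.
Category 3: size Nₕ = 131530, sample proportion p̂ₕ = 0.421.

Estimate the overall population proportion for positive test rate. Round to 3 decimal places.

N = 141304 + 133646 + 131530 = 406480.
Overall proportion = Σ (Nₕ/N)·p̂ₕ.
Σ Nₕp̂ₕ = 12434.752 + 21650.652 + 55374.13 = 89459.534.
89459.534 / 406480 = 0.22008... → 0.220.

0.220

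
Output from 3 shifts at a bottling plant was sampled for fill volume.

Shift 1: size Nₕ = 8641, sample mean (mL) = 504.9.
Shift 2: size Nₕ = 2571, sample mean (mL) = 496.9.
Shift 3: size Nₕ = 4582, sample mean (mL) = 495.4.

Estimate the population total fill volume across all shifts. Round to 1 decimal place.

Estimate total by summing Nₕ·x̄ₕ over strata.
8641·504.9 + 2571·496.9 + 4582·495.4 = 4362840.9 + 1277529.9 + 2269922.8 = 7910293.6.

7910293.6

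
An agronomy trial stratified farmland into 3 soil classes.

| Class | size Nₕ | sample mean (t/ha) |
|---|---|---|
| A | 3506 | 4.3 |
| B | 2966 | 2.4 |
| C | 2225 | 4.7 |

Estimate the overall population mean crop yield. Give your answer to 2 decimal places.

3.75

x̄_st = (Σ Nₕx̄ₕ) / (Σ Nₕ) = (3506·4.3 + 2966·2.4 + 2225·4.7) / 8697
= 32651.7 / 8697 = 3.7544... → 3.75.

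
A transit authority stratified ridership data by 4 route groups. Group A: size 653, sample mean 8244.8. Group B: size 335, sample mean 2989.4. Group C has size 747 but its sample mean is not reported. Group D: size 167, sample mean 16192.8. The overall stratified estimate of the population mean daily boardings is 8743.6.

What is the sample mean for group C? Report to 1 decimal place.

N = 653 + 335 + 747 + 167 = 1902.
Overall total = μ·N = 8743.6·1902 = 16630327.2.
Subtract the known strata: 653·8244.8 + 335·2989.4 + 167·16192.8 = 9089501.
Remaining total for group C: 16630327.2 − 9089501 = 7540826.2.
Divide by its size: 7540826.2 / 747 = 10094.814... → 10094.8.

10094.8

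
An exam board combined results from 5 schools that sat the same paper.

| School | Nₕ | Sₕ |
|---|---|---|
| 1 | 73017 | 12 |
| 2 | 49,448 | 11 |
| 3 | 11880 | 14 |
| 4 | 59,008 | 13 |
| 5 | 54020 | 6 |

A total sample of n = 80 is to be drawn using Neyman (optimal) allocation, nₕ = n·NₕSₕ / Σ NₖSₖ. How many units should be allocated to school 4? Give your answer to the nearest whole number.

23

Σ NₕSₕ = 73017·12 + 49448·11 + 11880·14 + 59008·13 + 54020·6 = 2677676.
Share for 4: 767104/2677676 = 0.28648.
n_4 = 80 × 0.28648 = 22.919... → 23.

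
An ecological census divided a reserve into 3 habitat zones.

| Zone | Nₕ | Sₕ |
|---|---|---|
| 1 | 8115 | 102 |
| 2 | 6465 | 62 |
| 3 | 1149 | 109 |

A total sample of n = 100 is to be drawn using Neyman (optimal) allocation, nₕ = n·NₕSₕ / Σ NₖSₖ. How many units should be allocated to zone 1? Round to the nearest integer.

61

Σ NₕSₕ = 8115·102 + 6465·62 + 1149·109 = 1353801.
Share for 1: 827730/1353801 = 0.61141.
n_1 = 100 × 0.61141 = 61.141... → 61.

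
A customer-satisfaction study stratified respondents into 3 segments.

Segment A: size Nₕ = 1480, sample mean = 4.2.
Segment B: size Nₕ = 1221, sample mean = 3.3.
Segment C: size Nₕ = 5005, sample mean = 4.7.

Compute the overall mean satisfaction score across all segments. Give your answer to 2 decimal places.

4.38

N = 7706; weights Wₕ = Nₕ/N = (0.1921, 0.1584, 0.6495).
x̄_st = Σ Wₕ·x̄ₕ = 0.1921·4.2 + 0.1584·3.3 + 0.6495·4.7 ≈ 4.3821...
→ 4.38.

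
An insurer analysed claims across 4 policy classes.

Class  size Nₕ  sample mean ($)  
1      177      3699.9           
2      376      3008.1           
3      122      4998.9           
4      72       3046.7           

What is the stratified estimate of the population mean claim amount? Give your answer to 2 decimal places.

3500.88

N = 747; weights Wₕ = Nₕ/N = (0.2369, 0.5033, 0.1633, 0.0964).
x̄_st = Σ Wₕ·x̄ₕ = 0.2369·3699.9 + 0.5033·3008.1 + 0.1633·4998.9 + 0.0964·3046.7 ≈ 3500.8783...
→ 3500.88.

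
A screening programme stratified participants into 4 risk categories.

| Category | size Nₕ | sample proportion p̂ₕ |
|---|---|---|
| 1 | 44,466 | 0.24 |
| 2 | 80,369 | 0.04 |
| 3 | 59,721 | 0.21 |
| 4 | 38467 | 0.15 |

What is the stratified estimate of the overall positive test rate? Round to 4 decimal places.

N = 44466 + 80369 + 59721 + 38467 = 223023.
Overall proportion = Σ (Nₕ/N)·p̂ₕ.
Σ Nₕp̂ₕ = 10671.84 + 3214.76 + 12541.41 + 5770.05 = 32198.06.
32198.06 / 223023 = 0.144371... → 0.1444.

0.1444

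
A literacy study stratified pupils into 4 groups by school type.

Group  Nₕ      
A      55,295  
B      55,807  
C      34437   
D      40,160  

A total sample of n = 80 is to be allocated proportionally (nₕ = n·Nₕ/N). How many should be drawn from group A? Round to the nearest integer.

24

N = 55295 + 55807 + 34437 + 40160 = 185699.
n_A = 80·55295/185699 = 23.821... → 24.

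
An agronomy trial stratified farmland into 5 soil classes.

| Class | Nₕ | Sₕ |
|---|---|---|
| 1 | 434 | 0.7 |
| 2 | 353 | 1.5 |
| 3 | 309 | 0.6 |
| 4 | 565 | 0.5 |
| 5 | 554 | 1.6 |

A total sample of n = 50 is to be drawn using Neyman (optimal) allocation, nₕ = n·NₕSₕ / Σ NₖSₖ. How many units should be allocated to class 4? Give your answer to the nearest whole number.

1: NₕSₕ = 434·0.7 = 303.8
2: NₕSₕ = 353·1.5 = 529.5
3: NₕSₕ = 309·0.6 = 185.4
4: NₕSₕ = 565·0.5 = 282.5
5: NₕSₕ = 554·1.6 = 886.4
Σ NₕSₕ = 2187.6.
n_4 = 50·282.5/2187.6 = 6.457... → 6.

6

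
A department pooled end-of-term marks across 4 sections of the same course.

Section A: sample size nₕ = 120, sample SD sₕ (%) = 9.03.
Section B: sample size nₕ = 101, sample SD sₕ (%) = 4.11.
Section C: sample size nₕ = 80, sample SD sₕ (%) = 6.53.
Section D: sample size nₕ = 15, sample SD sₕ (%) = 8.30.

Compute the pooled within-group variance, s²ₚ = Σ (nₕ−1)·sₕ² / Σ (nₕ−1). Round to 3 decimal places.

Degrees of freedom: 119 + 100 + 79 + 14 = 312.
Σ(nₕ−1)sₕ² = 119·81.5409 + 100·16.8921 + 79·42.6409 + 14·68.89 = 15725.6682.
s²ₚ = 15725.6682 / 312 = 50.40278... → 50.403.

50.403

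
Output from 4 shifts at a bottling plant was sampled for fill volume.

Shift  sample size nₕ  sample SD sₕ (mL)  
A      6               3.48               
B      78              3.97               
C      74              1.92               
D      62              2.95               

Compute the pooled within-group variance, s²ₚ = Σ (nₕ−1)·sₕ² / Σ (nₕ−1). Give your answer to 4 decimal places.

9.6023

Degrees of freedom: 5 + 77 + 73 + 61 = 216.
Σ(nₕ−1)sₕ² = 5·12.1104 + 77·15.7609 + 73·3.6864 + 61·8.7025 = 2074.101.
s²ₚ = 2074.101 / 216 = 9.602319... → 9.6023.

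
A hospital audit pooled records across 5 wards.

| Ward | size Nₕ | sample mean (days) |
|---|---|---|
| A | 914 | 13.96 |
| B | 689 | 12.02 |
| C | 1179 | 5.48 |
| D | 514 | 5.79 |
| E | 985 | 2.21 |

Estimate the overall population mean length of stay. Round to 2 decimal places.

7.63

N = 914 + 689 + 1179 + 514 + 985 = 4281.
Overall mean = Σ (Nₕ/N)·x̄ₕ — weight by population share, not a simple average.
Σ Nₕx̄ₕ = 914·13.96 + 689·12.02 + 1179·5.48 + 514·5.79 + 985·2.21 = 12759.44 + 8281.78 + 6460.92 + 2976.06 + 2176.85 = 32655.05.
Divide by N: 32655.05 / 4281 = 7.6279... → 7.63.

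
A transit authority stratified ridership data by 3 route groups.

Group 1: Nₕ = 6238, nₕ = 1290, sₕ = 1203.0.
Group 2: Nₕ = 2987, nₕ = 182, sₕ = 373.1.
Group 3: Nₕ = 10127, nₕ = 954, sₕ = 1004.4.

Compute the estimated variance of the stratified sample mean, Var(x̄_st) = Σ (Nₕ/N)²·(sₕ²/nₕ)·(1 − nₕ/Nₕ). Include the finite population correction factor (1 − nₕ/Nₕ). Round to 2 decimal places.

371.88

N = 19352. Term for each stratum: Wₕ²sₕ²/nₕ·(1−nₕ/Nₕ).
Var(x̄_st) = 92.46234 + 17.11179 + 262.30437 = 371.87851 → 371.88.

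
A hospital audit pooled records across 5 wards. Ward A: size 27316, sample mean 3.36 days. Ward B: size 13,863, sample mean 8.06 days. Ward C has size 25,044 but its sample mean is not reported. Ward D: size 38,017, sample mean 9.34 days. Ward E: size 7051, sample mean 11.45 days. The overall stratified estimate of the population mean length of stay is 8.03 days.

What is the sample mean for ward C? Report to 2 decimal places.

Σ Nₕx̄ₕ = N·μ, so 25044·x̄_C = 111291·8.03 − (27316·3.36 + 13863·8.06 + 38017·9.34 + 7051·11.45).
= 893666.73 − 639330.27 = 254336.46.
x̄_C = 254336.46 / 25044 = 10.1556... → 10.16.

10.16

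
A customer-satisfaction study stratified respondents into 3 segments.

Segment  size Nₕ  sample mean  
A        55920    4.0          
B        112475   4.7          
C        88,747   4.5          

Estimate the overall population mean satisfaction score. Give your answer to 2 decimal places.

4.48

N = 55920 + 112475 + 88747 = 257142.
Weight each subgroup mean by Nₕ/N and sum.
Σ Nₕx̄ₕ = 55920·4.0 + 112475·4.7 + 88747·4.5 = 223680 + 528632.5 + 399361.5 = 1151674.
Divide by N: 1151674 / 257142 = 4.4787... → 4.48.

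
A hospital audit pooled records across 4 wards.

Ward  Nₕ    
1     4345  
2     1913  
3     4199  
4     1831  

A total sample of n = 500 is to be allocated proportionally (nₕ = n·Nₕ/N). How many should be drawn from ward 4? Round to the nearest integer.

75

Share of ward 4 = 1831/12288 = 0.14901.
Allocate 500 × 0.14901 = 74.504... → 75.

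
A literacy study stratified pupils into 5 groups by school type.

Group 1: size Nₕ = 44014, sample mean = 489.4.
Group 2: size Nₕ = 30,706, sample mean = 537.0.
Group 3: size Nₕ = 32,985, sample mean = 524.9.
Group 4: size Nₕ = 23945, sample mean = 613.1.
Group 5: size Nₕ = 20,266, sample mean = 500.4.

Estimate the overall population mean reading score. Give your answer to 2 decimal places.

N = 151916; weights Wₕ = Nₕ/N = (0.2897, 0.2021, 0.2171, 0.1576, 0.1334).
x̄_st = Σ Wₕ·x̄ₕ = 0.2897·489.4 + 0.2021·537.0 + 0.2171·524.9 + 0.1576·613.1 + 0.1334·500.4 ≈ 527.6942...
→ 527.69.

527.69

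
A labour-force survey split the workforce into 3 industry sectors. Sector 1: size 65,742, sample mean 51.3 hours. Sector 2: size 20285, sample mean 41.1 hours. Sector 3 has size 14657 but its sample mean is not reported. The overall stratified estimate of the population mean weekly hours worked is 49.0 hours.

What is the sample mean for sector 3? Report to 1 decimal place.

49.6

N = 65742 + 20285 + 14657 = 100684.
Overall total = μ·N = 49.0·100684 = 4933516.
Subtract the known strata: 65742·51.3 + 20285·41.1 = 4206278.1.
Remaining total for sector 3: 4933516 − 4206278.1 = 727237.9.
Divide by its size: 727237.9 / 14657 = 49.617... → 49.6.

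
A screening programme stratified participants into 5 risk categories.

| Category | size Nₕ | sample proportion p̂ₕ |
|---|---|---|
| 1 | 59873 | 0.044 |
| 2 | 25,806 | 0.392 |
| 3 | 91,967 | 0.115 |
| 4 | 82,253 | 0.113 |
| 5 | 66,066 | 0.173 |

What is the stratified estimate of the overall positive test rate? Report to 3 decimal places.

Wₕ = Nₕ/N with N = 325965: 0.1837, 0.0792, 0.2821, 0.2523, 0.2027.
p̂_st = 0.1837·0.044 + 0.0792·0.392 + 0.2821·0.115 + 0.2523·0.113 + 0.2027·0.173 ≈ 0.13514... → 0.135.

0.135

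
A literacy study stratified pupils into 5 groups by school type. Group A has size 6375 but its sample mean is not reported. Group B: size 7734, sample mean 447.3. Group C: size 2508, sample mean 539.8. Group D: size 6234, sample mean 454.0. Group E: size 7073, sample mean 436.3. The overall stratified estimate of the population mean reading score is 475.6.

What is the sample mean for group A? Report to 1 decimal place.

Σ Nₕx̄ₕ = N·μ, so 6375·x̄_A = 29924·475.6 − (7734·447.3 + 2508·539.8 + 6234·454.0 + 7073·436.3).
= 14231854.4 − 10729422.5 = 3502431.9.
x̄_A = 3502431.9 / 6375 = 549.401... → 549.4.

549.4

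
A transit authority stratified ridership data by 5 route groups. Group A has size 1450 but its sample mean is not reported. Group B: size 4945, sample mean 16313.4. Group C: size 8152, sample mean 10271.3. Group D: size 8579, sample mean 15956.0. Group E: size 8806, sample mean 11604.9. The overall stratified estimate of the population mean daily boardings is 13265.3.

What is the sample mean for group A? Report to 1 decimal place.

13866.8

Σ Nₕx̄ₕ = N·μ, so 1450·x̄_A = 31932·13265.3 − (4945·16313.4 + 8152·10271.3 + 8579·15956.0 + 8806·11604.9).
= 423587559.6 − 403480674 = 20106885.6.
x̄_A = 20106885.6 / 1450 = 13866.818... → 13866.8.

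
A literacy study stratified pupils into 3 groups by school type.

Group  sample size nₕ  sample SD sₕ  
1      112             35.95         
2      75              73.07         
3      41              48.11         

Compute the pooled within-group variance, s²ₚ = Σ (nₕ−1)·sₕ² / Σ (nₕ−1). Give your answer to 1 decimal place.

1: (112−1)·35.95² = 111·1292.4025 = 143456.6775
2: (75−1)·73.07² = 74·5339.2249 = 395102.6426
3: (41−1)·48.11² = 40·2314.5721 = 92582.884
Numerator = 631142.2041; denominator = Σ(nₕ−1) = 225.
s²ₚ = 631142.2041/225 = 2805.076... → 2805.1.

2805.1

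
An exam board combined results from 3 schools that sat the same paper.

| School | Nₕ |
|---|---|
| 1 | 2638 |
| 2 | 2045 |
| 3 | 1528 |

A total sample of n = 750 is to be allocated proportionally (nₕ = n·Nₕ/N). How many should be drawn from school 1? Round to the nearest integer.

N = 2638 + 2045 + 1528 = 6211.
n_1 = 750·2638/6211 = 318.548... → 319.

319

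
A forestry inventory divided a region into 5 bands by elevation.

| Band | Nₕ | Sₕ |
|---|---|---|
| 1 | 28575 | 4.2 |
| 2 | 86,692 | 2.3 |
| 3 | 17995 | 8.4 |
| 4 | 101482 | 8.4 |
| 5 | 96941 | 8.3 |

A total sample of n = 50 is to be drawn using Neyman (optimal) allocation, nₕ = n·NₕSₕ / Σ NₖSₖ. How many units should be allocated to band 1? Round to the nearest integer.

1: NₕSₕ = 28575·4.2 = 120015
2: NₕSₕ = 86692·2.3 = 199391.6
3: NₕSₕ = 17995·8.4 = 151158
4: NₕSₕ = 101482·8.4 = 852448.8
5: NₕSₕ = 96941·8.3 = 804610.3
Σ NₕSₕ = 2127623.7.
n_1 = 50·120015/2127623.7 = 2.820... → 3.

3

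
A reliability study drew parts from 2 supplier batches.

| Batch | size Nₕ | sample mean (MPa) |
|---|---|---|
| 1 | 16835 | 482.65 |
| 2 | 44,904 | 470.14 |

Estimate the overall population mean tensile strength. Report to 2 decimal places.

473.55

N = 61739; weights Wₕ = Nₕ/N = (0.2727, 0.7273).
x̄_st = Σ Wₕ·x̄ₕ = 0.2727·482.65 + 0.7273·470.14 ≈ 473.5512...
→ 473.55.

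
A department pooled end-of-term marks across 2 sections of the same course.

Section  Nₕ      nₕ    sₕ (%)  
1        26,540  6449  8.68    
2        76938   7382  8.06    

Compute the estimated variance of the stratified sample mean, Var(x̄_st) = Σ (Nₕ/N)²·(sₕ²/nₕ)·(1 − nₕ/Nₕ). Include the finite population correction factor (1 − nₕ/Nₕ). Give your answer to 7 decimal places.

0.0049800

N = 103478; Wₕ = Nₕ/N.
section 1: (26540/103478)²·8.68²/6449·(1 − 6449/26540) = 0.0005817729
section 2: (76938/103478)²·8.06²/7382·(1 − 7382/76938) = 0.0043982051
Sum = 0.0049799780 → 0.0049800.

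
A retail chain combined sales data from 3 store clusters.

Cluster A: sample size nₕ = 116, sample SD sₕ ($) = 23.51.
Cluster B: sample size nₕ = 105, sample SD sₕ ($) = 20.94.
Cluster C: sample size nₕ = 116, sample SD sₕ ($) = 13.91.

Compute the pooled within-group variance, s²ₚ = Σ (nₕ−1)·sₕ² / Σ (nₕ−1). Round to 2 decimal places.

393.46

A: (116−1)·23.51² = 115·552.7201 = 63562.8115
B: (105−1)·20.94² = 104·438.4836 = 45602.2944
C: (116−1)·13.91² = 115·193.4881 = 22251.1315
Numerator = 131416.2374; denominator = Σ(nₕ−1) = 334.
s²ₚ = 131416.2374/334 = 393.4618... → 393.46.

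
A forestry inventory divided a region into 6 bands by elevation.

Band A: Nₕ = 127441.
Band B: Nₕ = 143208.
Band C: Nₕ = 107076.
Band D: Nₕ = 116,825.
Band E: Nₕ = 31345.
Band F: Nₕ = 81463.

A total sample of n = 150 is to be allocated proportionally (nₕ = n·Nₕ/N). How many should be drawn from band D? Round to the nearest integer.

29

N = 127441 + 143208 + 107076 + 116825 + 31345 + 81463 = 607358.
n_D = 150·116825/607358 = 28.852... → 29.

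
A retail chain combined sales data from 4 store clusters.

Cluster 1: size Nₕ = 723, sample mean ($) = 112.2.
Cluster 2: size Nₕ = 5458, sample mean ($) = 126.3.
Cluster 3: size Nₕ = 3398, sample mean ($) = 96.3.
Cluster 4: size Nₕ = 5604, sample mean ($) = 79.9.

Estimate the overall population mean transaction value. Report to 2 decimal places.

N = 723 + 5458 + 3398 + 5604 = 15183.
Overall mean = Σ (Nₕ/N)·x̄ₕ — weight by population share, not a simple average.
Σ Nₕx̄ₕ = 723·112.2 + 5458·126.3 + 3398·96.3 + 5604·79.9 = 81120.6 + 689345.4 + 327227.4 + 447759.6 = 1545453.
Divide by N: 1545453 / 15183 = 101.7884... → 101.79.

101.79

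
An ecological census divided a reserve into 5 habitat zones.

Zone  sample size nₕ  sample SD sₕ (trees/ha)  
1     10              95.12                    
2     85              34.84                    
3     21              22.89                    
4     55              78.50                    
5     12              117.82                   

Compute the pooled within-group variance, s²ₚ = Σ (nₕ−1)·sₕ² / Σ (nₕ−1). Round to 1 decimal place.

3816.5

Degrees of freedom: 9 + 84 + 20 + 54 + 11 = 178.
Σ(nₕ−1)sₕ² = 9·9047.8144 + 84·1213.8256 + 20·523.9521 + 54·6162.25 + 11·13881.5524 = 679329.2984.
s²ₚ = 679329.2984 / 178 = 3816.457... → 3816.5.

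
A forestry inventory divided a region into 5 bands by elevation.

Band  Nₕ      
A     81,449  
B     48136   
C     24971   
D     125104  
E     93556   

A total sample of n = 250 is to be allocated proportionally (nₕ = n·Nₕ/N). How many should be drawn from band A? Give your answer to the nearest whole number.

Share of band A = 81449/373216 = 0.21824.
Allocate 250 × 0.21824 = 54.559... → 55.

55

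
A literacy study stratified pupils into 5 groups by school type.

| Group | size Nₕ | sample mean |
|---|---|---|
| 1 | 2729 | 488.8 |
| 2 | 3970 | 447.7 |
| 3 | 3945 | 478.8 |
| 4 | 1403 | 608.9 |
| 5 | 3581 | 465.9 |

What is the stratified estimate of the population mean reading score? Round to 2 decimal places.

481.37

N = 2729 + 3970 + 3945 + 1403 + 3581 = 15628.
Weight each subgroup mean by Nₕ/N and sum.
Σ Nₕx̄ₕ = 2729·488.8 + 3970·447.7 + 3945·478.8 + 1403·608.9 + 3581·465.9 = 1333935.2 + 1777369 + 1888866 + 854286.7 + 1668387.9 = 7522844.8.
Divide by N: 7522844.8 / 15628 = 481.3696... → 481.37.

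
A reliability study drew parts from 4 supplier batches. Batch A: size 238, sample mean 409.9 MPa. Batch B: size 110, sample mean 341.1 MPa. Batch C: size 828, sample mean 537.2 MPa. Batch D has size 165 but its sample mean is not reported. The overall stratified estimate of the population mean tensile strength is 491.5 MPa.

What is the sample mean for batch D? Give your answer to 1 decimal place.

N = 238 + 110 + 828 + 165 = 1341.
Overall total = μ·N = 491.5·1341 = 659101.5.
Subtract the known strata: 238·409.9 + 110·341.1 + 828·537.2 = 579878.8.
Remaining total for batch D: 659101.5 − 579878.8 = 79222.7.
Divide by its size: 79222.7 / 165 = 480.138... → 480.1.

480.1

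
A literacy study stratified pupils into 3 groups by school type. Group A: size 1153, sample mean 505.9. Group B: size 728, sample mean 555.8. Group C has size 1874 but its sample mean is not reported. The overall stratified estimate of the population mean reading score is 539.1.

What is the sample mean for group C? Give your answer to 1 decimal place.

553.0

N = 1153 + 728 + 1874 = 3755.
Overall total = μ·N = 539.1·3755 = 2024320.5.
Subtract the known strata: 1153·505.9 + 728·555.8 = 987925.1.
Remaining total for group C: 2024320.5 − 987925.1 = 1036395.4.
Divide by its size: 1036395.4 / 1874 = 553.039... → 553.0.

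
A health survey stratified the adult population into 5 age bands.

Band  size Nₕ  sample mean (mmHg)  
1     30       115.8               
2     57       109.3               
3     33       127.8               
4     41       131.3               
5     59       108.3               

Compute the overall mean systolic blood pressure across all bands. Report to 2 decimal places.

x̄_st = (Σ Nₕx̄ₕ) / (Σ Nₕ) = (30·115.8 + 57·109.3 + 33·127.8 + 41·131.3 + 59·108.3) / 220
= 25694.5 / 220 = 116.7932... → 116.79.

116.79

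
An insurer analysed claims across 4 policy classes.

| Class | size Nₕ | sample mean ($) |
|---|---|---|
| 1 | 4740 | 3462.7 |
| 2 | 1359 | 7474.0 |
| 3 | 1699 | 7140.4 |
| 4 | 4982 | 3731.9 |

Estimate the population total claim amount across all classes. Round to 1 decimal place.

1: 4740·3462.7 = 16413198
2: 1359·7474.0 = 10157166
3: 1699·7140.4 = 12131539.6
4: 4982·3731.9 = 18592325.8
τ̂ = Σ Nₕx̄ₕ = 57294229.4.

57294229.4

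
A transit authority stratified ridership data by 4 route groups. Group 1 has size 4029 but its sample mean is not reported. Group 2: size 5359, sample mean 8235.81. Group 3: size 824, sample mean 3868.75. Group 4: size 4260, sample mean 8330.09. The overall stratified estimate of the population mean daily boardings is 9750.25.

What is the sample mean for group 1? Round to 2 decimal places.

Σ Nₕx̄ₕ = N·μ, so 4029·x̄_1 = 14472·9750.25 − (5359·8235.81 + 824·3868.75 + 4260·8330.09).
= 141105618 − 82809739.19 = 58295878.81.
x̄_1 = 58295878.81 / 4029 = 14469.0690... → 14469.07.

14469.07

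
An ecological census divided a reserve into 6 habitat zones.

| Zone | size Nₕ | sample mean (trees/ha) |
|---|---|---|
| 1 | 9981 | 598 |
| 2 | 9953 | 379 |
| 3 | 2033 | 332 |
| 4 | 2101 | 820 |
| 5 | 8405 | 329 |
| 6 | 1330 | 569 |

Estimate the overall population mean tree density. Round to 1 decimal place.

463.3

N = 33803; weights Wₕ = Nₕ/N = (0.2953, 0.2944, 0.0601, 0.0622, 0.2486, 0.0393).
x̄_st = Σ Wₕ·x̄ₕ = 0.2953·598 + 0.2944·379 + 0.0601·332 + 0.0622·820 + 0.2486·329 + 0.0393·569 ≈ 463.291...
→ 463.3.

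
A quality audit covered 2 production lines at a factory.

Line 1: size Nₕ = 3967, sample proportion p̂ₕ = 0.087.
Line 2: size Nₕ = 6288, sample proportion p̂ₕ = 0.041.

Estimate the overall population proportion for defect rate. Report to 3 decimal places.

0.059

N = 3967 + 6288 = 10255.
Overall proportion = Σ (Nₕ/N)·p̂ₕ.
Σ Nₕp̂ₕ = 345.129 + 257.808 = 602.937.
602.937 / 10255 = 0.05879... → 0.059.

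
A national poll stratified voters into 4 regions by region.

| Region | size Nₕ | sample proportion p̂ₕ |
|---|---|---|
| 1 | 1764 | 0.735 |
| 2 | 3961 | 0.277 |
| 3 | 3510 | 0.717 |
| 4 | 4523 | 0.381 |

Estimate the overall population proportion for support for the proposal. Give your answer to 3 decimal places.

0.482

Wₕ = Nₕ/N with N = 13758: 0.1282, 0.2879, 0.2551, 0.3288.
p̂_st = 0.1282·0.735 + 0.2879·0.277 + 0.2551·0.717 + 0.3288·0.381 ≈ 0.48217... → 0.482.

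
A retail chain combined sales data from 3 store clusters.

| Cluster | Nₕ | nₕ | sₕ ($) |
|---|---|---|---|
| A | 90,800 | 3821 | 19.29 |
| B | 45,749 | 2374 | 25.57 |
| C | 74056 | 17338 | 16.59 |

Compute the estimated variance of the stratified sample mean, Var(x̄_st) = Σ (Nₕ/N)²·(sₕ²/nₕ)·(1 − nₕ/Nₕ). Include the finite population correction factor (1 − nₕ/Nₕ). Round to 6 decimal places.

N = 210605; Wₕ = Nₕ/N.
cluster A: (90800/210605)²·19.29²/3821·(1 − 3821/90800) = 0.017340049
cluster B: (45749/210605)²·25.57²/2374·(1 − 2374/45749) = 0.012321525
cluster C: (74056/210605)²·16.59²/17338·(1 − 17338/74056) = 0.001503272
Sum = 0.031164847 → 0.031165.

0.031165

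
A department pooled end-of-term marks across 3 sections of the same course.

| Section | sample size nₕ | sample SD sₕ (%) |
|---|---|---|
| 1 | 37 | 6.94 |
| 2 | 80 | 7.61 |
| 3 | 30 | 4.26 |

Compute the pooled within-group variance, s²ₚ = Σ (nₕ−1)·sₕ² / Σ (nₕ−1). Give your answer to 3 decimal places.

47.467

1: (37−1)·6.94² = 36·48.1636 = 1733.8896
2: (80−1)·7.61² = 79·57.9121 = 4575.0559
3: (30−1)·4.26² = 29·18.1476 = 526.2804
Numerator = 6835.2259; denominator = Σ(nₕ−1) = 144.
s²ₚ = 6835.2259/144 = 47.46685... → 47.467.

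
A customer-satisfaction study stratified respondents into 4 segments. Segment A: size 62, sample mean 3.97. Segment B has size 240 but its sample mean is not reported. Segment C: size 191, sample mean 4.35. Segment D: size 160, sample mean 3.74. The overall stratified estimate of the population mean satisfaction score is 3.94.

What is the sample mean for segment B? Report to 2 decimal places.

3.74

N = 62 + 240 + 191 + 160 = 653.
Overall total = μ·N = 3.94·653 = 2572.82.
Subtract the known strata: 62·3.97 + 191·4.35 + 160·3.74 = 1675.39.
Remaining total for segment B: 2572.82 − 1675.39 = 897.43.
Divide by its size: 897.43 / 240 = 3.7393... → 3.74.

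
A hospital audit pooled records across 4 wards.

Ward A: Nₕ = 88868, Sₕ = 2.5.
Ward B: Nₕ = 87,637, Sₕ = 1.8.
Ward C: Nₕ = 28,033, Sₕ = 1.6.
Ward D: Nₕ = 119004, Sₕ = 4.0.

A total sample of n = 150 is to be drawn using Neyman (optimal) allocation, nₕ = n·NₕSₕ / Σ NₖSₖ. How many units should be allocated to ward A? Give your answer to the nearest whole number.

37

Σ NₕSₕ = 88868·2.5 + 87637·1.8 + 28033·1.6 + 119004·4.0 = 900785.4.
Share for A: 222170/900785.4 = 0.24664.
n_A = 150 × 0.24664 = 36.996... → 37.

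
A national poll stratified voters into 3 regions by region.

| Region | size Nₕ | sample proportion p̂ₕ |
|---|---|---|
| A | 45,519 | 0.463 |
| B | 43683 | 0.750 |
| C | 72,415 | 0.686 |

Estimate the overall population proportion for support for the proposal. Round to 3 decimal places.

0.640

N = 45519 + 43683 + 72415 = 161617.
Overall proportion = Σ (Nₕ/N)·p̂ₕ.
Σ Nₕp̂ₕ = 21075.297 + 32762.25 + 49676.69 = 103514.237.
103514.237 / 161617 = 0.64049... → 0.640.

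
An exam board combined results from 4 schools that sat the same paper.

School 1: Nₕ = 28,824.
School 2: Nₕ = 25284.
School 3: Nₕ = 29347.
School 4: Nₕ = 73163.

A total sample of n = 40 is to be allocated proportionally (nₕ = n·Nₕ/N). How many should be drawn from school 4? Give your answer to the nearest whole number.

19

Share of school 4 = 73163/156618 = 0.46714.
Allocate 40 × 0.46714 = 18.686... → 19.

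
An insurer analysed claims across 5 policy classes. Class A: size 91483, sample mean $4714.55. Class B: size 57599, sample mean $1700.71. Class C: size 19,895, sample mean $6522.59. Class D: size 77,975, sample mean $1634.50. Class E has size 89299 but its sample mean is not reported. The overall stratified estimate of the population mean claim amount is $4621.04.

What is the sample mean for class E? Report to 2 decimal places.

Σ Nₕx̄ₕ = N·μ, so 89299·x̄_E = 336251·4621.04 − (91483·4714.55 + 57599·1700.71 + 19895·6522.59 + 77975·1634.50).
= 1553829321.04 − 786477438.49 = 767351882.55.
x̄_E = 767351882.55 / 89299 = 8593.0624... → 8593.06.

8593.06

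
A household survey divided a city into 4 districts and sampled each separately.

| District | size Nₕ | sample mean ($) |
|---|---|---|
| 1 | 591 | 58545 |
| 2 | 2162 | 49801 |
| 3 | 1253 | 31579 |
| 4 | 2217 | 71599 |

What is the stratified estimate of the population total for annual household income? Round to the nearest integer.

340573327

Estimate total by summing Nₕ·x̄ₕ over strata.
591·58545 + 2162·49801 + 1253·31579 + 2217·71599 = 34600095 + 107669762 + 39568487 + 158734983 = 340573327.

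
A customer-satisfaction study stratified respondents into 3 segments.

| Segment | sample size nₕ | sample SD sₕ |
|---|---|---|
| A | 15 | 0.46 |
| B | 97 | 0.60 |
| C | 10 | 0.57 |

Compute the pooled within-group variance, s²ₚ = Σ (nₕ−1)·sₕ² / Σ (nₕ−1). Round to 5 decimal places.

0.33989

A: (15−1)·0.46² = 14·0.2116 = 2.9624
B: (97−1)·0.60² = 96·0.36 = 34.56
C: (10−1)·0.57² = 9·0.3249 = 2.9241
Numerator = 40.4465; denominator = Σ(nₕ−1) = 119.
s²ₚ = 40.4465/119 = 0.3398866... → 0.33989.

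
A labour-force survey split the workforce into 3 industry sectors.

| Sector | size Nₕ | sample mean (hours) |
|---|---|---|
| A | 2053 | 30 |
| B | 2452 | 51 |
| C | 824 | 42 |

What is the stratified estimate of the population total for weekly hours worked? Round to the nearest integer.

221250

A: 2053·30 = 61590
B: 2452·51 = 125052
C: 824·42 = 34608
τ̂ = Σ Nₕx̄ₕ = 221250.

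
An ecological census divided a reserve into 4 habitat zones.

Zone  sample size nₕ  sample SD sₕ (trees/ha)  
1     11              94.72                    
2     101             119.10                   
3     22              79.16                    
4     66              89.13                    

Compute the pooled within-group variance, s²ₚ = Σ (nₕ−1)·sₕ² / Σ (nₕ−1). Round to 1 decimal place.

1: (11−1)·94.72² = 10·8971.8784 = 89718.784
2: (101−1)·119.10² = 100·14184.81 = 1418481
3: (22−1)·79.16² = 21·6266.3056 = 131592.4176
4: (66−1)·89.13² = 65·7944.1569 = 516370.1985
Numerator = 2156162.4001; denominator = Σ(nₕ−1) = 196.
s²ₚ = 2156162.4001/196 = 11000.829... → 11000.8.

11000.8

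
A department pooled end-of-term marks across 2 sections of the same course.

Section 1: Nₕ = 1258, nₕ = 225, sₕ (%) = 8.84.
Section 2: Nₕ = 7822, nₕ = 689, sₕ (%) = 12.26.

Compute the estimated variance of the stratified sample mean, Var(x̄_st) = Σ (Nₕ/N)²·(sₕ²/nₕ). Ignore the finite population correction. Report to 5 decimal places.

N = 9080. Term for each stratum: Wₕ²sₕ²/nₕ.
Var(x̄_st) = 0.00666671 + 0.16189210 = 0.16855881 → 0.16856.

0.16856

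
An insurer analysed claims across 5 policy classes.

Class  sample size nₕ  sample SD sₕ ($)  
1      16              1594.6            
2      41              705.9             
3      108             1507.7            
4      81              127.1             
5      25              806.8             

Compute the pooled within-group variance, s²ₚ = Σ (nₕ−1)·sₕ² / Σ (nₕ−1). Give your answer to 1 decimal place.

1196299.5

Degrees of freedom: 15 + 40 + 107 + 80 + 24 = 266.
Σ(nₕ−1)sₕ² = 15·2542749.16 + 40·498294.81 + 107·2273159.29 + 80·16154.41 + 24·650926.24 = 318215656.39.
s²ₚ = 318215656.39 / 266 = 1196299.460... → 1196299.5.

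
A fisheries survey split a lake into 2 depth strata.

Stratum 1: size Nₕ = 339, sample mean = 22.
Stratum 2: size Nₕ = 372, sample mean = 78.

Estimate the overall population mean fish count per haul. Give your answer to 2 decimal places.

51.30

N = 339 + 372 = 711.
Weight each subgroup mean by Nₕ/N and sum.
Σ Nₕx̄ₕ = 339·22 + 372·78 = 7458 + 29016 = 36474.
Divide by N: 36474 / 711 = 51.2996... → 51.30.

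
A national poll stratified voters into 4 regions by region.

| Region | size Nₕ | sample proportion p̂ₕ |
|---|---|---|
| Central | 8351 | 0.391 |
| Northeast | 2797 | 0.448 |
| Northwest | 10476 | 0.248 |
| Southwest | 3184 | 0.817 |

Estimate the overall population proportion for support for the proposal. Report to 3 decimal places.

Wₕ = Nₕ/N with N = 24808: 0.3366, 0.1127, 0.4223, 0.1283.
p̂_st = 0.3366·0.391 + 0.1127·0.448 + 0.4223·0.248 + 0.1283·0.817 ≈ 0.39172... → 0.392.

0.392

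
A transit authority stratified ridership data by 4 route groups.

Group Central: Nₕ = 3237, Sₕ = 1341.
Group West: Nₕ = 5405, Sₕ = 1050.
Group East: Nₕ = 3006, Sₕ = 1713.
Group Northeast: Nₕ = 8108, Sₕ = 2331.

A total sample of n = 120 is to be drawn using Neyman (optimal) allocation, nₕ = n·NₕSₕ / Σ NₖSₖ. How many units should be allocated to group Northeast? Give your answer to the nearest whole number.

Central: NₕSₕ = 3237·1341 = 4340817
West: NₕSₕ = 5405·1050 = 5675250
East: NₕSₕ = 3006·1713 = 5149278
Northeast: NₕSₕ = 8108·2331 = 18899748
Σ NₕSₕ = 34065093.
n_Northeast = 120·18899748/34065093 = 66.578... → 67.

67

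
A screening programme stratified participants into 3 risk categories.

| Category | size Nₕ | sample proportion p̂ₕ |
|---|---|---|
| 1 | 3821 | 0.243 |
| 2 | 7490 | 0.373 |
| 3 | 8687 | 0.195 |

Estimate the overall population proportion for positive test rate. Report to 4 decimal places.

0.2708

N = 3821 + 7490 + 8687 = 19998.
Overall proportion = Σ (Nₕ/N)·p̂ₕ.
Σ Nₕp̂ₕ = 928.503 + 2793.77 + 1693.965 = 5416.238.
5416.238 / 19998 = 0.270839... → 0.2708.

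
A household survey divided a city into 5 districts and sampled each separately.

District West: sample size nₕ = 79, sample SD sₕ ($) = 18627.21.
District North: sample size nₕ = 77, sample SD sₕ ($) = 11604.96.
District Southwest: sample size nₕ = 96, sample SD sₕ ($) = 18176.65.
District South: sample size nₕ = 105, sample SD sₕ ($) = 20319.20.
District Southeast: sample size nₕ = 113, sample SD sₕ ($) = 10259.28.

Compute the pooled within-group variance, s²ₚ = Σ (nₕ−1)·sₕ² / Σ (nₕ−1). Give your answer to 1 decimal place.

Degrees of freedom: 78 + 76 + 95 + 104 + 112 = 465.
Σ(nₕ−1)sₕ² = 78·346972952.3841 + 76·134675096.6016 + 95·330390605.2225 + 104·412869888.64 + 112·105252826.1184 = 123413090067.6397.
s²ₚ = 123413090067.6397 / 465 = 265404494.769... → 265404494.8.

265404494.8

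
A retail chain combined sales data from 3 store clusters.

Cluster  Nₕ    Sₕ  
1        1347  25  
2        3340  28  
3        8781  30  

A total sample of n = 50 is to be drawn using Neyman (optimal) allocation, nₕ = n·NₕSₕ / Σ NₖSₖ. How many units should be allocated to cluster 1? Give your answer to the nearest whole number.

4

Σ NₕSₕ = 1347·25 + 3340·28 + 8781·30 = 390625.
Share for 1: 33675/390625 = 0.08621.
n_1 = 50 × 0.08621 = 4.310... → 4.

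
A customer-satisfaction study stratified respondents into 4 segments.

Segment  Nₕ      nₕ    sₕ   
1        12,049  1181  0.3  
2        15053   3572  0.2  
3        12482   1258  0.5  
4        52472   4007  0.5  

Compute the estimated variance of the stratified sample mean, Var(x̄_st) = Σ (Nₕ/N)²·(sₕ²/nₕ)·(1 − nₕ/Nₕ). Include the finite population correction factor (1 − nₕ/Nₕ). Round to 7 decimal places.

N = 92056. Term for each stratum: Wₕ²sₕ²/nₕ·(1−nₕ/Nₕ).
Var(x̄_st) = 0.0000011776 + 0.0000002284 + 0.0000032854 + 0.0000187229 = 0.0000234142 → 0.0000234.

0.0000234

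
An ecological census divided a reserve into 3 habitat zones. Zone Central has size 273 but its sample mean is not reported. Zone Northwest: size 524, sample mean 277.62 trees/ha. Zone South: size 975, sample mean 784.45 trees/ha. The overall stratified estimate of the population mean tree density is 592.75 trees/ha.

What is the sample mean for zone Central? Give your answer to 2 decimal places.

Σ Nₕx̄ₕ = N·μ, so 273·x̄_Central = 1772·592.75 − (524·277.62 + 975·784.45).
= 1050353 − 910311.63 = 140041.37.
x̄_Central = 140041.37 / 273 = 512.9721... → 512.97.

512.97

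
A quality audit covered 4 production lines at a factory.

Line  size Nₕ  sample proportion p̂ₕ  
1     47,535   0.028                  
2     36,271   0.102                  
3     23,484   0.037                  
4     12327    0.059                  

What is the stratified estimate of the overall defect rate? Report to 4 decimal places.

0.0554

N = 47535 + 36271 + 23484 + 12327 = 119617.
Overall proportion = Σ (Nₕ/N)·p̂ₕ.
Σ Nₕp̂ₕ = 1330.98 + 3699.642 + 868.908 + 727.293 = 6626.823.
6626.823 / 119617 = 0.055400... → 0.0554.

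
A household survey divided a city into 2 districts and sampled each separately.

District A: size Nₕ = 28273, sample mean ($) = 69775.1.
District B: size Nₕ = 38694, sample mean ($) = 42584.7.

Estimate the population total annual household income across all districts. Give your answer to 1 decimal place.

A: 28273·69775.1 = 1972751402.3
B: 38694·42584.7 = 1647772381.8
τ̂ = Σ Nₕx̄ₕ = 3620523784.1.

3620523784.1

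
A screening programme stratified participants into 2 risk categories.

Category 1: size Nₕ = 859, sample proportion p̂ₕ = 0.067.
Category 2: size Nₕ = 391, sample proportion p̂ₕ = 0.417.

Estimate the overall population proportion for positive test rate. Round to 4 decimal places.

0.1765

Wₕ = Nₕ/N with N = 1250: 0.6872, 0.3128.
p̂_st = 0.6872·0.067 + 0.3128·0.417 ≈ 0.17648 → 0.1765.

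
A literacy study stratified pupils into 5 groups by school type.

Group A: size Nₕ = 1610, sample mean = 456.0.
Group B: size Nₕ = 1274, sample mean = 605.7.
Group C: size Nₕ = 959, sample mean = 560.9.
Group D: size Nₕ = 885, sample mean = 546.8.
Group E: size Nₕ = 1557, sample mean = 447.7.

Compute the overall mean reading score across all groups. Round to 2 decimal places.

N = 6285; weights Wₕ = Nₕ/N = (0.2562, 0.2027, 0.1526, 0.1408, 0.2477).
x̄_st = Σ Wₕ·x̄ₕ = 0.2562·456.0 + 0.2027·605.7 + 0.1526·560.9 + 0.1408·546.8 + 0.2477·447.7 ≈ 513.0806...
→ 513.08.

513.08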